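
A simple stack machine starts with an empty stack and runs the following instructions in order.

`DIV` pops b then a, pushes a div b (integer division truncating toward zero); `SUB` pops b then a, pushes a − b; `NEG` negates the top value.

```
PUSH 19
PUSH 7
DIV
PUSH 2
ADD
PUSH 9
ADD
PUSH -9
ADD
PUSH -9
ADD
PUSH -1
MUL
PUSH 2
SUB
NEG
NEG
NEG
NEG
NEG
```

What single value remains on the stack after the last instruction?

-3

PUSH 19 : [19]
PUSH 7  : [19, 7]
DIV     : [2]
PUSH 2  : [2, 2]
ADD     : [4]
PUSH 9  : [4, 9]
ADD     : [13]
PUSH -9 : [13, -9]
ADD     : [4]
PUSH -9 : [4, -9]
ADD     : [-5]
PUSH -1 : [-5, -1]
MUL     : [5]
PUSH 2  : [5, 2]
SUB     : [3]
NEG     : [-3]
NEG     : [3]
NEG     : [-3]
NEG     : [3]
NEG     : [-3]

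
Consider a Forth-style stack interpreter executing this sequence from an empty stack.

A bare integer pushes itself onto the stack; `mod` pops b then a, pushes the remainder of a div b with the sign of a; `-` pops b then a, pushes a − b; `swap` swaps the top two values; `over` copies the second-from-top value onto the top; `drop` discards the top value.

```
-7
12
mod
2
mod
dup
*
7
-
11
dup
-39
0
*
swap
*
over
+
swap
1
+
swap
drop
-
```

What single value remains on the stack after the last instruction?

-18

-7   : -7
12   : -7 12
mod  : -7
2    : -7 2
mod  : -1
dup  : -1 -1
*    : 1
7    : 1 7
-    : -6
11   : -6 11
dup  : -6 11 11
-39  : -6 11 11 -39
0    : -6 11 11 -39 0
*    : -6 11 11 0
swap : -6 11 0 11
*    : -6 11 0
over : -6 11 0 11
+    : -6 11 11
swap : -6 11 11
1    : -6 11 11 1
+    : -6 11 12
swap : -6 12 11
drop : -6 12
-    : -18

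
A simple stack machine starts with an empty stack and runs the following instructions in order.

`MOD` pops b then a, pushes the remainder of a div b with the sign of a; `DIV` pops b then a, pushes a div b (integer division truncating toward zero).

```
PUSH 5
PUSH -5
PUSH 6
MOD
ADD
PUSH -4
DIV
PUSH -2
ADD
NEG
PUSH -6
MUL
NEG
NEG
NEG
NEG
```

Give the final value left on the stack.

PUSH 5  → [5]
PUSH -5 → [5, -5]
PUSH 6  → [5, -5, 6]
MOD     → [5, -5]
ADD     → [0]
PUSH -4 → [0, -4]
DIV     → [0]
PUSH -2 → [0, -2]
ADD     → [-2]
NEG     → [2]
PUSH -6 → [2, -6]
MUL     → [-12]
NEG     → [12]
NEG     → [-12]
NEG     → [12]
NEG     → [-12]

-12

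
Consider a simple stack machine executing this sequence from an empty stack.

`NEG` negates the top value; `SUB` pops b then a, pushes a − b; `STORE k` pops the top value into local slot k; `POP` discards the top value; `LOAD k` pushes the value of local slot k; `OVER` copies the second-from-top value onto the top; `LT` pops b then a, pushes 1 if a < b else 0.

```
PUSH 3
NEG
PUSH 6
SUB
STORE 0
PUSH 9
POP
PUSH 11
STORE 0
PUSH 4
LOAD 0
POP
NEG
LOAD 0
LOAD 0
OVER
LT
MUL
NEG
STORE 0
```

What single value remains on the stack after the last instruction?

-4

PUSH 3  -> [3]
NEG     -> [-3]
PUSH 6  -> [-3, 6]
SUB     -> [-9]
STORE 0 -> []
PUSH 9  -> [9]
POP     -> []
PUSH 11 -> [11]
STORE 0 -> []
PUSH 4  -> [4]
LOAD 0  -> [4, 11]
POP     -> [4]
NEG     -> [-4]
LOAD 0  -> [-4, 11]
LOAD 0  -> [-4, 11, 11]
OVER    -> [-4, 11, 11, 11]
LT      -> [-4, 11, 0]
MUL     -> [-4, 0]
NEG     -> [-4, 0]
STORE 0 -> [-4]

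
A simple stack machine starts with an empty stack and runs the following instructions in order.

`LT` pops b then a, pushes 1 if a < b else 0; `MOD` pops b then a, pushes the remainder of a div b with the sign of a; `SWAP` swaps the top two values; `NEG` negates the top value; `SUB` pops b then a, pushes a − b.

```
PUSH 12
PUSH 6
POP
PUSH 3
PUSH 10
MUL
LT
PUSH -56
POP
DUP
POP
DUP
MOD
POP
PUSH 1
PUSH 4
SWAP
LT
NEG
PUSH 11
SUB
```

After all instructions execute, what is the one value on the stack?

PUSH 12  : [12]
PUSH 6   : [12, 6]
POP      : [12]
PUSH 3   : [12, 3]
PUSH 10  : [12, 3, 10]
MUL      : [12, 30]
LT       : [1]
PUSH -56 : [1, -56]
POP      : [1]
DUP      : [1, 1]
POP      : [1]
DUP      : [1, 1]
MOD      : [0]
POP      : []
PUSH 1   : [1]
PUSH 4   : [1, 4]
SWAP     : [4, 1]
LT       : [0]
NEG      : [0]
PUSH 11  : [0, 11]
SUB      : [-11]

-11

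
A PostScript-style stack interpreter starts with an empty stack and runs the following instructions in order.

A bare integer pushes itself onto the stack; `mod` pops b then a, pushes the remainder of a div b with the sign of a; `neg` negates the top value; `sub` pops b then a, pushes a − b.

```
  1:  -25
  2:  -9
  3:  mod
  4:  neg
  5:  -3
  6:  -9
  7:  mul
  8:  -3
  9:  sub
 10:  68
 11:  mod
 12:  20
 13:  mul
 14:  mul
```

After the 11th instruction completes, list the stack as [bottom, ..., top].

[7, 30]

-25 : -25
-9  : -25 -9
mod : -7
neg : 7
-3  : 7 -3
-9  : 7 -3 -9
mul : 7 27
-3  : 7 27 -3
sub : 7 30
68  : 7 30 68
mod : 7 30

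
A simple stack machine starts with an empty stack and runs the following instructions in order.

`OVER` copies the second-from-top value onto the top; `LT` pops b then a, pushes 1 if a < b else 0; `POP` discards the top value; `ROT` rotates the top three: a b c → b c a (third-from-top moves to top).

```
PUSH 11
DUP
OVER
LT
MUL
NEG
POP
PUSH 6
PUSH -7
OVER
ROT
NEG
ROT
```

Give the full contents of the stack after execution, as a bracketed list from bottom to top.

PUSH 11 : 11
DUP     : 11 11
OVER    : 11 11 11
LT      : 11 0
MUL     : 0
NEG     : 0
POP     : (empty)
PUSH 6  : 6
PUSH -7 : 6 -7
OVER    : 6 -7 6
ROT     : -7 6 6
NEG     : -7 6 -6
ROT     : 6 -6 -7

[6, -6, -7]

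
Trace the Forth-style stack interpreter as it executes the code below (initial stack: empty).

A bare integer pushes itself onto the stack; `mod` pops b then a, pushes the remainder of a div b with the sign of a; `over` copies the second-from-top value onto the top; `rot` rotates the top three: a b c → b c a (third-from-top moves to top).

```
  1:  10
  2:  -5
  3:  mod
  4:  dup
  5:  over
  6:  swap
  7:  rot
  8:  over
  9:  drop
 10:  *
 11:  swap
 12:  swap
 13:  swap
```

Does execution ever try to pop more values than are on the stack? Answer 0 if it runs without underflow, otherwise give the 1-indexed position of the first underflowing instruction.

10   → 10
-5   → 10 -5
mod  → 0
dup  → 0 0
over → 0 0 0
swap → 0 0 0
rot  → 0 0 0
over → 0 0 0 0
drop → 0 0 0
*    → 0 0
swap → 0 0
swap → 0 0
swap → 0 0

0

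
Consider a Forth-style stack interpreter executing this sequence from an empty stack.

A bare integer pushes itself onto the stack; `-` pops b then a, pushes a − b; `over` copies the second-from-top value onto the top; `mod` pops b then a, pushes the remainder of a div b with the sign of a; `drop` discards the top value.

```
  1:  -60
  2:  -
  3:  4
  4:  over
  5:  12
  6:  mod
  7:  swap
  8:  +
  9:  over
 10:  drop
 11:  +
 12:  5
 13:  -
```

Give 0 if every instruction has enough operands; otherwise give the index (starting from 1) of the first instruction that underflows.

-60 → [-60]
-  — needs 2 operands, stack has 1 → underflow

2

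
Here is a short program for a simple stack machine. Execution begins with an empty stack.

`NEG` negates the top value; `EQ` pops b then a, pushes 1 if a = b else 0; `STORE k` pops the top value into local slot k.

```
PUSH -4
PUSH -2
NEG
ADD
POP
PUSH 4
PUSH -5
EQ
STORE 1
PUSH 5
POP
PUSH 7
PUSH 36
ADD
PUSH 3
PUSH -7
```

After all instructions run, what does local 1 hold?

0

PUSH -4 -> -4
PUSH -2 -> -4 -2
NEG     -> -4 2
ADD     -> -2
POP     -> (empty)
PUSH 4  -> 4
PUSH -5 -> 4 -5
EQ      -> 0
STORE 1 -> (empty)
PUSH 5  -> 5
POP     -> (empty)
PUSH 7  -> 7
PUSH 36 -> 7 36
ADD     -> 43
PUSH 3  -> 43 3
PUSH -7 -> 43 3 -7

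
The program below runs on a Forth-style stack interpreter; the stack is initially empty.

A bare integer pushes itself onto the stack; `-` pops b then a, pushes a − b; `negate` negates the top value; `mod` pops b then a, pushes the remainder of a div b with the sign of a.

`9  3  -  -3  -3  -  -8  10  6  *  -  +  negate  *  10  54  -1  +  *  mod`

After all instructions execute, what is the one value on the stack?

408

9      : 9
3      : 9 3
-      : 6
-3     : 6 -3
-3     : 6 -3 -3
-      : 6 0
-8     : 6 0 -8
10     : 6 0 -8 10
6      : 6 0 -8 10 6
*      : 6 0 -8 60
-      : 6 0 -68
+      : 6 -68
negate : 6 68
*      : 408
10     : 408 10
54     : 408 10 54
-1     : 408 10 54 -1
+      : 408 10 53
*      : 408 530
mod    : 408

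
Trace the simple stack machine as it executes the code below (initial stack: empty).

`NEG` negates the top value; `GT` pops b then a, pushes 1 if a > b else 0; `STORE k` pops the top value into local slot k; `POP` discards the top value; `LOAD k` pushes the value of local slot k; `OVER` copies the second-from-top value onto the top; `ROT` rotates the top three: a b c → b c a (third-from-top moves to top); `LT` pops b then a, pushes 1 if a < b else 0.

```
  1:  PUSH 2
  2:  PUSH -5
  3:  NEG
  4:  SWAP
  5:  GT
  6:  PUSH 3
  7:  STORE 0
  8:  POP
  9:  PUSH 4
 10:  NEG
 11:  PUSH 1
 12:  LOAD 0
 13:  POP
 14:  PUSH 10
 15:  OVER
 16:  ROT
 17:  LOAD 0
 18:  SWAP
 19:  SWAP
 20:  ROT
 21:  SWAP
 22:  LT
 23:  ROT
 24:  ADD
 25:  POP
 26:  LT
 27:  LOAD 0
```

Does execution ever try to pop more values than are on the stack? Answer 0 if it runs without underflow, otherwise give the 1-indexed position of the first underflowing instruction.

PUSH 2  : 2
PUSH -5 : 2 -5
NEG     : 2 5
SWAP    : 5 2
GT      : 1
PUSH 3  : 1 3
STORE 0 : 1
POP     : (empty)
PUSH 4  : 4
NEG     : -4
PUSH 1  : -4 1
LOAD 0  : -4 1 3
POP     : -4 1
PUSH 10 : -4 1 10
OVER    : -4 1 10 1
ROT     : -4 10 1 1
LOAD 0  : -4 10 1 1 3
SWAP    : -4 10 1 3 1
SWAP    : -4 10 1 1 3
ROT     : -4 10 1 3 1
SWAP    : -4 10 1 1 3
LT      : -4 10 1 1
ROT     : -4 1 1 10
ADD     : -4 1 11
POP     : -4 1
LT      : 1
LOAD 0  : 1 3

0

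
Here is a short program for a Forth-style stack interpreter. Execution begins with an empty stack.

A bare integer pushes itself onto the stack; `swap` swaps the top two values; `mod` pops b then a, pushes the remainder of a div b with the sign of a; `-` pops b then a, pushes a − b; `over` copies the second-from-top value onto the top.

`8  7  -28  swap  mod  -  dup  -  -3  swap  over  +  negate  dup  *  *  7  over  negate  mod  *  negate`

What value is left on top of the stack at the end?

8      : 8
7      : 8 7
-28    : 8 7 -28
swap   : 8 -28 7
mod    : 8 0
-      : 8
dup    : 8 8
-      : 0
-3     : 0 -3
swap   : -3 0
over   : -3 0 -3
+      : -3 -3
negate : -3 3
dup    : -3 3 3
*      : -3 9
*      : -27
7      : -27 7
over   : -27 7 -27
negate : -27 7 27
mod    : -27 7
*      : -189
negate : 189

189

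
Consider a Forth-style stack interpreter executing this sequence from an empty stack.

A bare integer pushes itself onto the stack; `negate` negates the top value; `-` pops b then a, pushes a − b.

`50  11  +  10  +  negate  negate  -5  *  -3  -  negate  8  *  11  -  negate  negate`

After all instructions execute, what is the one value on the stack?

2805

50      [50]
11      [50, 11]
+       [61]
10      [61, 10]
+       [71]
negate  [-71]
negate  [71]
-5      [71, -5]
*       [-355]
-3      [-355, -3]
-       [-352]
negate  [352]
8       [352, 8]
*       [2816]
11      [2816, 11]
-       [2805]
negate  [-2805]
negate  [2805]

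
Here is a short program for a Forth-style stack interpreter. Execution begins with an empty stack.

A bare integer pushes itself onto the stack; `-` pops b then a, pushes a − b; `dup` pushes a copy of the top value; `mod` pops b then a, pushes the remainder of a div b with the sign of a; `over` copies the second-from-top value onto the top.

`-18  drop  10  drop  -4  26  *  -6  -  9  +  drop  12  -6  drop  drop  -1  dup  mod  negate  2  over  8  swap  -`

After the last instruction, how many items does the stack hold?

-18    -> [-18]
drop   -> []
10     -> [10]
drop   -> []
-4     -> [-4]
26     -> [-4, 26]
*      -> [-104]
-6     -> [-104, -6]
-      -> [-98]
9      -> [-98, 9]
+      -> [-89]
drop   -> []
12     -> [12]
-6     -> [12, -6]
drop   -> [12]
drop   -> []
-1     -> [-1]
dup    -> [-1, -1]
mod    -> [0]
negate -> [0]
2      -> [0, 2]
over   -> [0, 2, 0]
8      -> [0, 2, 0, 8]
swap   -> [0, 2, 8, 0]
-      -> [0, 2, 8]

3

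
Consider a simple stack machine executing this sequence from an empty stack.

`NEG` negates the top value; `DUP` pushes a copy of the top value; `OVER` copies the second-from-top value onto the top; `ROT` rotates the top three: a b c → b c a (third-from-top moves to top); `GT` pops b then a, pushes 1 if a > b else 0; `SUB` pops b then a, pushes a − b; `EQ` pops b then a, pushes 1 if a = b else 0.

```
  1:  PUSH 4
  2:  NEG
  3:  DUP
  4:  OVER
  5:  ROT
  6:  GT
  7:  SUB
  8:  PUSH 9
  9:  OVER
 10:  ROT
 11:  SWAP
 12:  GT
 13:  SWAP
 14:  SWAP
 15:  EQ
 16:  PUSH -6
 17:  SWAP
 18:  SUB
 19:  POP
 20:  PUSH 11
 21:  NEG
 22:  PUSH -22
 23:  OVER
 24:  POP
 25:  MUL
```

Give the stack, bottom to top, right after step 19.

[]

PUSH 4  -> [4]
NEG     -> [-4]
DUP     -> [-4, -4]
OVER    -> [-4, -4, -4]
ROT     -> [-4, -4, -4]
GT      -> [-4, 0]
SUB     -> [-4]
PUSH 9  -> [-4, 9]
OVER    -> [-4, 9, -4]
ROT     -> [9, -4, -4]
SWAP    -> [9, -4, -4]
GT      -> [9, 0]
SWAP    -> [0, 9]
SWAP    -> [9, 0]
EQ      -> [0]
PUSH -6 -> [0, -6]
SWAP    -> [-6, 0]
SUB     -> [-6]
POP     -> []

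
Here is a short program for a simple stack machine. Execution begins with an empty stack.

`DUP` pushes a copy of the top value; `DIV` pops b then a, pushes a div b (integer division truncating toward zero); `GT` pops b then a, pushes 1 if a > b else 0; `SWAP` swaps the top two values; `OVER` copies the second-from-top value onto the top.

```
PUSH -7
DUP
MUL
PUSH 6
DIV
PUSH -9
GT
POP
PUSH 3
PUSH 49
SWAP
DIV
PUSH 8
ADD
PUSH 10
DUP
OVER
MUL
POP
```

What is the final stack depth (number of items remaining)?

2

PUSH -7 -> [-7]
DUP     -> [-7, -7]
MUL     -> [49]
PUSH 6  -> [49, 6]
DIV     -> [8]
PUSH -9 -> [8, -9]
GT      -> [1]
POP     -> []
PUSH 3  -> [3]
PUSH 49 -> [3, 49]
SWAP    -> [49, 3]
DIV     -> [16]
PUSH 8  -> [16, 8]
ADD     -> [24]
PUSH 10 -> [24, 10]
DUP     -> [24, 10, 10]
OVER    -> [24, 10, 10, 10]
MUL     -> [24, 10, 100]
POP     -> [24, 10]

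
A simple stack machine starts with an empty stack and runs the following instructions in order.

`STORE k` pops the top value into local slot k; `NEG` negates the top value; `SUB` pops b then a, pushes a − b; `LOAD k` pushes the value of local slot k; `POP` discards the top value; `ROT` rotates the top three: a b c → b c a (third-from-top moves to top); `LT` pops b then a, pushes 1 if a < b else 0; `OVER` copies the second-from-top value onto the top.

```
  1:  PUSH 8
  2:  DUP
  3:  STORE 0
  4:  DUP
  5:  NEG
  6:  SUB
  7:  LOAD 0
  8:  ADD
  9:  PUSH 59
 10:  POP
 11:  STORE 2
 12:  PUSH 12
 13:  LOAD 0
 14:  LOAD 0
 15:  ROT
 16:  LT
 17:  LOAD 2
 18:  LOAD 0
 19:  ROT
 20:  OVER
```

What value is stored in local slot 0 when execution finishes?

PUSH 8  → 8
DUP     → 8 8
STORE 0 → 8
DUP     → 8 8
NEG     → 8 -8
SUB     → 16
LOAD 0  → 16 8
ADD     → 24
PUSH 59 → 24 59
POP     → 24
STORE 2 → (empty)
PUSH 12 → 12
LOAD 0  → 12 8
LOAD 0  → 12 8 8
ROT     → 8 8 12
LT      → 8 1
LOAD 2  → 8 1 24
LOAD 0  → 8 1 24 8
ROT     → 8 24 8 1
OVER    → 8 24 8 1 8

8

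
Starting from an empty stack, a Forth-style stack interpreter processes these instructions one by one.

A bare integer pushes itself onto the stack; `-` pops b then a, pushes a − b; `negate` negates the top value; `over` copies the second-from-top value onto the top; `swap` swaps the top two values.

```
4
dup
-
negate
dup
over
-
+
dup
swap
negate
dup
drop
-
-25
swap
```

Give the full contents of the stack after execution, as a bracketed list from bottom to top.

[-25, 0]

4      -> [4]
dup    -> [4, 4]
-      -> [0]
negate -> [0]
dup    -> [0, 0]
over   -> [0, 0, 0]
-      -> [0, 0]
+      -> [0]
dup    -> [0, 0]
swap   -> [0, 0]
negate -> [0, 0]
dup    -> [0, 0, 0]
drop   -> [0, 0]
-      -> [0]
-25    -> [0, -25]
swap   -> [-25, 0]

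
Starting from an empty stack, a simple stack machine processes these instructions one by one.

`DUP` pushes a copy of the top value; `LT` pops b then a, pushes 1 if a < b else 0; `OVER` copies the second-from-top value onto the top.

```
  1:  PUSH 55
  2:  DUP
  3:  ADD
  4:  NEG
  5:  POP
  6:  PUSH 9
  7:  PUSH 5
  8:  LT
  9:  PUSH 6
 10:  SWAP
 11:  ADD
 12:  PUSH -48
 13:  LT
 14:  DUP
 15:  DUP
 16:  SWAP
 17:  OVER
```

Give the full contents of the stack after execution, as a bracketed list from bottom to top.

PUSH 55  → [55]
DUP      → [55, 55]
ADD      → [110]
NEG      → [-110]
POP      → []
PUSH 9   → [9]
PUSH 5   → [9, 5]
LT       → [0]
PUSH 6   → [0, 6]
SWAP     → [6, 0]
ADD      → [6]
PUSH -48 → [6, -48]
LT       → [0]
DUP      → [0, 0]
DUP      → [0, 0, 0]
SWAP     → [0, 0, 0]
OVER     → [0, 0, 0, 0]

[0, 0, 0, 0]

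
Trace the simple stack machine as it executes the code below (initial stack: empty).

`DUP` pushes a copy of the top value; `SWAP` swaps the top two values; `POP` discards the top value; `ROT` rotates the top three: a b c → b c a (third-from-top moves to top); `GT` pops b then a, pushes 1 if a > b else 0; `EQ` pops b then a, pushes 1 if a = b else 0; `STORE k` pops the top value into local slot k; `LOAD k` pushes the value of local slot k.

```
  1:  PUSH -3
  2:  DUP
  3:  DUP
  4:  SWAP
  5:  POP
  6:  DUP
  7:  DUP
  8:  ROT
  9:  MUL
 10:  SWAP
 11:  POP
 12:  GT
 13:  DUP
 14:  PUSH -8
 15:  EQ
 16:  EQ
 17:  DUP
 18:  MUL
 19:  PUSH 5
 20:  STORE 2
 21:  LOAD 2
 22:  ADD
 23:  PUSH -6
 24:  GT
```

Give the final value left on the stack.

1

PUSH -3  -3
DUP      -3 -3
DUP      -3 -3 -3
SWAP     -3 -3 -3
POP      -3 -3
DUP      -3 -3 -3
DUP      -3 -3 -3 -3
ROT      -3 -3 -3 -3
MUL      -3 -3 9
SWAP     -3 9 -3
POP      -3 9
GT       0
DUP      0 0
PUSH -8  0 0 -8
EQ       0 0
EQ       1
DUP      1 1
MUL      1
PUSH 5   1 5
STORE 2  1
LOAD 2   1 5
ADD      6
PUSH -6  6 -6
GT       1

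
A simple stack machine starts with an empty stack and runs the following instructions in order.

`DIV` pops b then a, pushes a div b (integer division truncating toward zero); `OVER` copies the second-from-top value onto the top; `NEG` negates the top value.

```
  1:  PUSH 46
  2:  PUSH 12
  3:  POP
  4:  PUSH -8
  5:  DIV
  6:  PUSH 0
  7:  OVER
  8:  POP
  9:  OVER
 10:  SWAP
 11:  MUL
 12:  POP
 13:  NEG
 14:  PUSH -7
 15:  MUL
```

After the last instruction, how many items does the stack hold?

PUSH 46 -> [46]
PUSH 12 -> [46, 12]
POP     -> [46]
PUSH -8 -> [46, -8]
DIV     -> [-5]
PUSH 0  -> [-5, 0]
OVER    -> [-5, 0, -5]
POP     -> [-5, 0]
OVER    -> [-5, 0, -5]
SWAP    -> [-5, -5, 0]
MUL     -> [-5, 0]
POP     -> [-5]
NEG     -> [5]
PUSH -7 -> [5, -7]
MUL     -> [-35]

1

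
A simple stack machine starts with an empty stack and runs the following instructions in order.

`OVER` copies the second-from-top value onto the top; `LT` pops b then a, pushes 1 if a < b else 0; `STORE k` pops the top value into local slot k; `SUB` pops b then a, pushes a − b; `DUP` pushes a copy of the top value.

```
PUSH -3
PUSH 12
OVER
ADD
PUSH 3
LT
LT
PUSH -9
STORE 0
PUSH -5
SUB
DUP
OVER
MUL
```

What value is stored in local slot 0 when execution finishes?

-9

PUSH -3 → -3
PUSH 12 → -3 12
OVER    → -3 12 -3
ADD     → -3 9
PUSH 3  → -3 9 3
LT      → -3 0
LT      → 1
PUSH -9 → 1 -9
STORE 0 → 1
PUSH -5 → 1 -5
SUB     → 6
DUP     → 6 6
OVER    → 6 6 6
MUL     → 6 36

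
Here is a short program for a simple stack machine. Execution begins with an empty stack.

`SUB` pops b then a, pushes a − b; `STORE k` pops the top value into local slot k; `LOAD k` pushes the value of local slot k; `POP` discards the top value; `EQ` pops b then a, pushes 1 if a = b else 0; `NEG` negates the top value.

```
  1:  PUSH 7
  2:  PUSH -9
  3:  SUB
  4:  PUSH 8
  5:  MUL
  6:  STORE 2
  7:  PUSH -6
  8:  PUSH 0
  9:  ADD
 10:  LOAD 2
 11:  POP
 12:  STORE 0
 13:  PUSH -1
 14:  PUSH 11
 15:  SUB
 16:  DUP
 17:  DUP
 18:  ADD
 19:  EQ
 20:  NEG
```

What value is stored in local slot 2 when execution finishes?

128

PUSH 7  -> 7
PUSH -9 -> 7 -9
SUB     -> 16
PUSH 8  -> 16 8
MUL     -> 128
STORE 2 -> (empty)
PUSH -6 -> -6
PUSH 0  -> -6 0
ADD     -> -6
LOAD 2  -> -6 128
POP     -> -6
STORE 0 -> (empty)
PUSH -1 -> -1
PUSH 11 -> -1 11
SUB     -> -12
DUP     -> -12 -12
DUP     -> -12 -12 -12
ADD     -> -12 -24
EQ      -> 0
NEG     -> 0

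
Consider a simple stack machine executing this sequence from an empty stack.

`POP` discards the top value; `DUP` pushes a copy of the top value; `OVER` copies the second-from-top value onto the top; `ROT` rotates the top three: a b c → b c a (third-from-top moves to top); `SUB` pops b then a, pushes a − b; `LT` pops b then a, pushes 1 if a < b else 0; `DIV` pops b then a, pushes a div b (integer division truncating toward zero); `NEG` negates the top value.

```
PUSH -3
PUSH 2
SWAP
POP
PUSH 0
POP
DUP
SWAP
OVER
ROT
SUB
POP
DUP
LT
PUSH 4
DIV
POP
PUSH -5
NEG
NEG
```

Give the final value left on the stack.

PUSH -3 : [-3]
PUSH 2  : [-3, 2]
SWAP    : [2, -3]
POP     : [2]
PUSH 0  : [2, 0]
POP     : [2]
DUP     : [2, 2]
SWAP    : [2, 2]
OVER    : [2, 2, 2]
ROT     : [2, 2, 2]
SUB     : [2, 0]
POP     : [2]
DUP     : [2, 2]
LT      : [0]
PUSH 4  : [0, 4]
DIV     : [0]
POP     : []
PUSH -5 : [-5]
NEG     : [5]
NEG     : [-5]

-5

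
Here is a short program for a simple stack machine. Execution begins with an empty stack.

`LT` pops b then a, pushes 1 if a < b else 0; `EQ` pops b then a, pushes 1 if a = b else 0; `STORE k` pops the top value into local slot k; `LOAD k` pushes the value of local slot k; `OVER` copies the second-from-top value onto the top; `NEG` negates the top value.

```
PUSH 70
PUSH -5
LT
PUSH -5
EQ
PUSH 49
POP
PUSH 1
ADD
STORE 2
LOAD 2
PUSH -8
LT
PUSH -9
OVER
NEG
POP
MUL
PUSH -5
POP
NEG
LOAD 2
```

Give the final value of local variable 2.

PUSH 70 → [70]
PUSH -5 → [70, -5]
LT      → [0]
PUSH -5 → [0, -5]
EQ      → [0]
PUSH 49 → [0, 49]
POP     → [0]
PUSH 1  → [0, 1]
ADD     → [1]
STORE 2 → []
LOAD 2  → [1]
PUSH -8 → [1, -8]
LT      → [0]
PUSH -9 → [0, -9]
OVER    → [0, -9, 0]
NEG     → [0, -9, 0]
POP     → [0, -9]
MUL     → [0]
PUSH -5 → [0, -5]
POP     → [0]
NEG     → [0]
LOAD 2  → [0, 1]

1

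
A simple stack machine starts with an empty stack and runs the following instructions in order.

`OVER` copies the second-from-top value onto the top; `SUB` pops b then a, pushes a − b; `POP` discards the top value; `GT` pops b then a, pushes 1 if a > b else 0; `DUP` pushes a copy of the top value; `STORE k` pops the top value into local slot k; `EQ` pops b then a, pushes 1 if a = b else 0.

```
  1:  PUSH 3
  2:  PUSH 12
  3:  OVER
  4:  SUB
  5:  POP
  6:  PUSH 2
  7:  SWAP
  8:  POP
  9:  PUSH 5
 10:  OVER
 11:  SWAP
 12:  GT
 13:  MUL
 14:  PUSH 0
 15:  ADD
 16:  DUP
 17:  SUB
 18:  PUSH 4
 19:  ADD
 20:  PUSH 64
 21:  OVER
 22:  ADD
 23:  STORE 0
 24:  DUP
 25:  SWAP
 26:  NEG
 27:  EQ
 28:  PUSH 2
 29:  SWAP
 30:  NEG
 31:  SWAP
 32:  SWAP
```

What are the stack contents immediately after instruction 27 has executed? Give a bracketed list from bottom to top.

[0]

PUSH 3  → 3
PUSH 12 → 3 12
OVER    → 3 12 3
SUB     → 3 9
POP     → 3
PUSH 2  → 3 2
SWAP    → 2 3
POP     → 2
PUSH 5  → 2 5
OVER    → 2 5 2
SWAP    → 2 2 5
GT      → 2 0
MUL     → 0
PUSH 0  → 0 0
ADD     → 0
DUP     → 0 0
SUB     → 0
PUSH 4  → 0 4
ADD     → 4
PUSH 64 → 4 64
OVER    → 4 64 4
ADD     → 4 68
STORE 0 → 4
DUP     → 4 4
SWAP    → 4 4
NEG     → 4 -4
EQ      → 0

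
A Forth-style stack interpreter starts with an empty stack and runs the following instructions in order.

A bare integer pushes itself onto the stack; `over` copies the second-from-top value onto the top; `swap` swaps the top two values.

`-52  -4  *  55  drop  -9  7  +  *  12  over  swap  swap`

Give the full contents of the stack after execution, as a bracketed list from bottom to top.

[-416, 12, -416]

-52  -> [-52]
-4   -> [-52, -4]
*    -> [208]
55   -> [208, 55]
drop -> [208]
-9   -> [208, -9]
7    -> [208, -9, 7]
+    -> [208, -2]
*    -> [-416]
12   -> [-416, 12]
over -> [-416, 12, -416]
swap -> [-416, -416, 12]
swap -> [-416, 12, -416]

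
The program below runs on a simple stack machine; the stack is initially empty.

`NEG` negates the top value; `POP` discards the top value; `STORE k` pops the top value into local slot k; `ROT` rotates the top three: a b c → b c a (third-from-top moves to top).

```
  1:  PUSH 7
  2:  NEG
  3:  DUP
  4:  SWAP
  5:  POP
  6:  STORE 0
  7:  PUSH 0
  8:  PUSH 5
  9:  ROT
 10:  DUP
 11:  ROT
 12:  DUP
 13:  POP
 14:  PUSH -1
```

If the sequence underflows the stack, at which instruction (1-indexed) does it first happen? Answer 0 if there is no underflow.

9

PUSH 7  : 7
NEG     : -7
DUP     : -7 -7
SWAP    : -7 -7
POP     : -7
STORE 0 : (empty)
PUSH 0  : 0
PUSH 5  : 0 5
ROT  — needs 3 operands, stack has 2 → underflow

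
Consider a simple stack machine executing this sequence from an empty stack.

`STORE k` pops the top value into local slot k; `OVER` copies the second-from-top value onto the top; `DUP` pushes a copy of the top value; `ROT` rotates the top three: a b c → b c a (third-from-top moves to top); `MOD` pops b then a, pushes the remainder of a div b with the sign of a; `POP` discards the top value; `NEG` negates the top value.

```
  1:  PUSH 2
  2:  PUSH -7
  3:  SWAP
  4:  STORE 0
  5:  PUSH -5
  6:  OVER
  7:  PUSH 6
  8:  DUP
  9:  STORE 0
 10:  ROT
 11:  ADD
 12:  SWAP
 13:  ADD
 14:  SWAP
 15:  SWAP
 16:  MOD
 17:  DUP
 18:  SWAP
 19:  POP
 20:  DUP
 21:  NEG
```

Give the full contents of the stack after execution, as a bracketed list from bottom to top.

[-1, 1]

PUSH 2  → [2]
PUSH -7 → [2, -7]
SWAP    → [-7, 2]
STORE 0 → [-7]
PUSH -5 → [-7, -5]
OVER    → [-7, -5, -7]
PUSH 6  → [-7, -5, -7, 6]
DUP     → [-7, -5, -7, 6, 6]
STORE 0 → [-7, -5, -7, 6]
ROT     → [-7, -7, 6, -5]
ADD     → [-7, -7, 1]
SWAP    → [-7, 1, -7]
ADD     → [-7, -6]
SWAP    → [-6, -7]
SWAP    → [-7, -6]
MOD     → [-1]
DUP     → [-1, -1]
SWAP    → [-1, -1]
POP     → [-1]
DUP     → [-1, -1]
NEG     → [-1, 1]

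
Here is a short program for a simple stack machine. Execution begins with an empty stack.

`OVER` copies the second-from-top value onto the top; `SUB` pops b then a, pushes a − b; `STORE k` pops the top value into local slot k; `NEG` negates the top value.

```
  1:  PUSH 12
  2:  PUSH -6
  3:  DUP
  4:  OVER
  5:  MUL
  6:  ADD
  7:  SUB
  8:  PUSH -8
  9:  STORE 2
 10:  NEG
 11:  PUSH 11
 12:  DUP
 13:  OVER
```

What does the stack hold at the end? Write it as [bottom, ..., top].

[18, 11, 11, 11]

PUSH 12 -> [12]
PUSH -6 -> [12, -6]
DUP     -> [12, -6, -6]
OVER    -> [12, -6, -6, -6]
MUL     -> [12, -6, 36]
ADD     -> [12, 30]
SUB     -> [-18]
PUSH -8 -> [-18, -8]
STORE 2 -> [-18]
NEG     -> [18]
PUSH 11 -> [18, 11]
DUP     -> [18, 11, 11]
OVER    -> [18, 11, 11, 11]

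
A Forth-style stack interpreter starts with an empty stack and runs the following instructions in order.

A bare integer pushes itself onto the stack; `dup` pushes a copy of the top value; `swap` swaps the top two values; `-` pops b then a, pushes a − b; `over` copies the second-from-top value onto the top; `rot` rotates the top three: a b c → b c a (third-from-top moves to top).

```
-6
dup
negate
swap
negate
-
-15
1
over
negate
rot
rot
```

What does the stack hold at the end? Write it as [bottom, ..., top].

[0, 15, -15, 1]

-6     -> [-6]
dup    -> [-6, -6]
negate -> [-6, 6]
swap   -> [6, -6]
negate -> [6, 6]
-      -> [0]
-15    -> [0, -15]
1      -> [0, -15, 1]
over   -> [0, -15, 1, -15]
negate -> [0, -15, 1, 15]
rot    -> [0, 1, 15, -15]
rot    -> [0, 15, -15, 1]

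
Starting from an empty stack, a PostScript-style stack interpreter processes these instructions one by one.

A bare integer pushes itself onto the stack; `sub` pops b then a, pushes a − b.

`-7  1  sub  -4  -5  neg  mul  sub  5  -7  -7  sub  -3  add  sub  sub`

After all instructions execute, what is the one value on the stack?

-7  → [-7]
1   → [-7, 1]
sub → [-8]
-4  → [-8, -4]
-5  → [-8, -4, -5]
neg → [-8, -4, 5]
mul → [-8, -20]
sub → [12]
5   → [12, 5]
-7  → [12, 5, -7]
-7  → [12, 5, -7, -7]
sub → [12, 5, 0]
-3  → [12, 5, 0, -3]
add → [12, 5, -3]
sub → [12, 8]
sub → [4]

4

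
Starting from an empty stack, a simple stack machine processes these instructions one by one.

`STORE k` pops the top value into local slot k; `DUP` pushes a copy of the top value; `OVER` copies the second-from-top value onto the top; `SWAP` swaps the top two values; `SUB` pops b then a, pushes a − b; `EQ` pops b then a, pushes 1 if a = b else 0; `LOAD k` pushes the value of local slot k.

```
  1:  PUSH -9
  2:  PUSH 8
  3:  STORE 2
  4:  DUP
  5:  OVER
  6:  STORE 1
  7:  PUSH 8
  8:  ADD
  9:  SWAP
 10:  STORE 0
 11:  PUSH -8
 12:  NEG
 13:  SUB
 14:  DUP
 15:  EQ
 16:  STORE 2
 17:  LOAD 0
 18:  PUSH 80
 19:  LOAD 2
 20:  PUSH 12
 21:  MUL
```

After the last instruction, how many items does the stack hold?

PUSH -9 : [-9]
PUSH 8  : [-9, 8]
STORE 2 : [-9]
DUP     : [-9, -9]
OVER    : [-9, -9, -9]
STORE 1 : [-9, -9]
PUSH 8  : [-9, -9, 8]
ADD     : [-9, -1]
SWAP    : [-1, -9]
STORE 0 : [-1]
PUSH -8 : [-1, -8]
NEG     : [-1, 8]
SUB     : [-9]
DUP     : [-9, -9]
EQ      : [1]
STORE 2 : []
LOAD 0  : [-9]
PUSH 80 : [-9, 80]
LOAD 2  : [-9, 80, 1]
PUSH 12 : [-9, 80, 1, 12]
MUL     : [-9, 80, 12]

3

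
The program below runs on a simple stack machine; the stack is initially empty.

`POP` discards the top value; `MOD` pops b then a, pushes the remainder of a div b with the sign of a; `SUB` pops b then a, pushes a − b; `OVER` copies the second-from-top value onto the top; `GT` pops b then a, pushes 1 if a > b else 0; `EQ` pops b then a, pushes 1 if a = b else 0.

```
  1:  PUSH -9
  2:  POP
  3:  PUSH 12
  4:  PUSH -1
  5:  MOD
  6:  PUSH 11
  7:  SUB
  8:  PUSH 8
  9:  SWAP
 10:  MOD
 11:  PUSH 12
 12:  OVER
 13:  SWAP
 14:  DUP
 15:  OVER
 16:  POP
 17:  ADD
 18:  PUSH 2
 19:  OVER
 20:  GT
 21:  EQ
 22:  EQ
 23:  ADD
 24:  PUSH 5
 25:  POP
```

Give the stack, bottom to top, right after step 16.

[8, 8, 12, 12]

PUSH -9 → [-9]
POP     → []
PUSH 12 → [12]
PUSH -1 → [12, -1]
MOD     → [0]
PUSH 11 → [0, 11]
SUB     → [-11]
PUSH 8  → [-11, 8]
SWAP    → [8, -11]
MOD     → [8]
PUSH 12 → [8, 12]
OVER    → [8, 12, 8]
SWAP    → [8, 8, 12]
DUP     → [8, 8, 12, 12]
OVER    → [8, 8, 12, 12, 12]
POP     → [8, 8, 12, 12]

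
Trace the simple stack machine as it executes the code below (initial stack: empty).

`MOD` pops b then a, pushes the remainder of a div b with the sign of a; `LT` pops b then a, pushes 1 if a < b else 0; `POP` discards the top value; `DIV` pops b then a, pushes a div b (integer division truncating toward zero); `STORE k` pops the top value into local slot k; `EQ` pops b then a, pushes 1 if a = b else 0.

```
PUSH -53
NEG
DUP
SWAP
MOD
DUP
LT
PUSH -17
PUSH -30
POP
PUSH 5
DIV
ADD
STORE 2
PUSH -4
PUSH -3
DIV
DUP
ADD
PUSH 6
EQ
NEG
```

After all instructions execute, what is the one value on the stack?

PUSH -53 → [-53]
NEG      → [53]
DUP      → [53, 53]
SWAP     → [53, 53]
MOD      → [0]
DUP      → [0, 0]
LT       → [0]
PUSH -17 → [0, -17]
PUSH -30 → [0, -17, -30]
POP      → [0, -17]
PUSH 5   → [0, -17, 5]
DIV      → [0, -3]
ADD      → [-3]
STORE 2  → []
PUSH -4  → [-4]
PUSH -3  → [-4, -3]
DIV      → [1]
DUP      → [1, 1]
ADD      → [2]
PUSH 6   → [2, 6]
EQ       → [0]
NEG      → [0]

0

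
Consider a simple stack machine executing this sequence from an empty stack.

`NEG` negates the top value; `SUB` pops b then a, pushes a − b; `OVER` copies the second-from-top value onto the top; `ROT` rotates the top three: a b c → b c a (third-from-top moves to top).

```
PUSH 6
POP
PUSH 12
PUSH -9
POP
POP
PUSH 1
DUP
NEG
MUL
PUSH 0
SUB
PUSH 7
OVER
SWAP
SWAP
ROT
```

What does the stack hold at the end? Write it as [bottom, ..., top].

[7, -1, -1]

PUSH 6   [6]
POP      []
PUSH 12  [12]
PUSH -9  [12, -9]
POP      [12]
POP      []
PUSH 1   [1]
DUP      [1, 1]
NEG      [1, -1]
MUL      [-1]
PUSH 0   [-1, 0]
SUB      [-1]
PUSH 7   [-1, 7]
OVER     [-1, 7, -1]
SWAP     [-1, -1, 7]
SWAP     [-1, 7, -1]
ROT      [7, -1, -1]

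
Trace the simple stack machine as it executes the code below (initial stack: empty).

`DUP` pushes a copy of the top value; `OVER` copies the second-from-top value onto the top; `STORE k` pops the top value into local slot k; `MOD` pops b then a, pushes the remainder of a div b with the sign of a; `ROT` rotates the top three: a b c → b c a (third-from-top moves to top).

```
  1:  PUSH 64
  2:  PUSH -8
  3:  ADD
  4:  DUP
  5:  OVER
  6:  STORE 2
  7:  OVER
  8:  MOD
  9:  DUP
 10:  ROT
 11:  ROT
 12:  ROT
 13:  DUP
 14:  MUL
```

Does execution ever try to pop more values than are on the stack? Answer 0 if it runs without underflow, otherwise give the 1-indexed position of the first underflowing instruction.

PUSH 64  [64]
PUSH -8  [64, -8]
ADD      [56]
DUP      [56, 56]
OVER     [56, 56, 56]
STORE 2  [56, 56]
OVER     [56, 56, 56]
MOD      [56, 0]
DUP      [56, 0, 0]
ROT      [0, 0, 56]
ROT      [0, 56, 0]
ROT      [56, 0, 0]
DUP      [56, 0, 0, 0]
MUL      [56, 0, 0]

0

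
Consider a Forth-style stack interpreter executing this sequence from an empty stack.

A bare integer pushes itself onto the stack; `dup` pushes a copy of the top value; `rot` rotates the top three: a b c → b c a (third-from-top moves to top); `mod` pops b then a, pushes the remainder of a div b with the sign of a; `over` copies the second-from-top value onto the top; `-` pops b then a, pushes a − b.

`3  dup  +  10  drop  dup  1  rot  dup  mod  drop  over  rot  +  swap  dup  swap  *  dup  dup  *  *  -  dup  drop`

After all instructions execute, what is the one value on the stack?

11

3    -> 3
dup  -> 3 3
+    -> 6
10   -> 6 10
drop -> 6
dup  -> 6 6
1    -> 6 6 1
rot  -> 6 1 6
dup  -> 6 1 6 6
mod  -> 6 1 0
drop -> 6 1
over -> 6 1 6
rot  -> 1 6 6
+    -> 1 12
swap -> 12 1
dup  -> 12 1 1
swap -> 12 1 1
*    -> 12 1
dup  -> 12 1 1
dup  -> 12 1 1 1
*    -> 12 1 1
*    -> 12 1
-    -> 11
dup  -> 11 11
drop -> 11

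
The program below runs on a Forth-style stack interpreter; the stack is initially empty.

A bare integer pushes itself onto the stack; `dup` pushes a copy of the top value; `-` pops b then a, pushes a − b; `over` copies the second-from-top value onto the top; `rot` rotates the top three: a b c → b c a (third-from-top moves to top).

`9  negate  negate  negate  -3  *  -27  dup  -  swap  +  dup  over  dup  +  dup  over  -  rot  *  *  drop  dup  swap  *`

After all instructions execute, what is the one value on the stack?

9      -> [9]
negate -> [-9]
negate -> [9]
negate -> [-9]
-3     -> [-9, -3]
*      -> [27]
-27    -> [27, -27]
dup    -> [27, -27, -27]
-      -> [27, 0]
swap   -> [0, 27]
+      -> [27]
dup    -> [27, 27]
over   -> [27, 27, 27]
dup    -> [27, 27, 27, 27]
+      -> [27, 27, 54]
dup    -> [27, 27, 54, 54]
over   -> [27, 27, 54, 54, 54]
-      -> [27, 27, 54, 0]
rot    -> [27, 54, 0, 27]
*      -> [27, 54, 0]
*      -> [27, 0]
drop   -> [27]
dup    -> [27, 27]
swap   -> [27, 27]
*      -> [729]

729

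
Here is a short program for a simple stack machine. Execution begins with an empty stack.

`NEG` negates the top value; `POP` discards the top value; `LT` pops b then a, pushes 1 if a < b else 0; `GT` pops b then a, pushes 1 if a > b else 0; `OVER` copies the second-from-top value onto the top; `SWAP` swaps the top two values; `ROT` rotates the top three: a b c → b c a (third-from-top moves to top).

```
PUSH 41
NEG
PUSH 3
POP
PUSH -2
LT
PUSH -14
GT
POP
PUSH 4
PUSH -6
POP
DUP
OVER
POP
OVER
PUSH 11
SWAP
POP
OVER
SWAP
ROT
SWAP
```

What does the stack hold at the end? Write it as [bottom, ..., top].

[4, 4, 4, 11]

PUSH 41  -> 41
NEG      -> -41
PUSH 3   -> -41 3
POP      -> -41
PUSH -2  -> -41 -2
LT       -> 1
PUSH -14 -> 1 -14
GT       -> 1
POP      -> (empty)
PUSH 4   -> 4
PUSH -6  -> 4 -6
POP      -> 4
DUP      -> 4 4
OVER     -> 4 4 4
POP      -> 4 4
OVER     -> 4 4 4
PUSH 11  -> 4 4 4 11
SWAP     -> 4 4 11 4
POP      -> 4 4 11
OVER     -> 4 4 11 4
SWAP     -> 4 4 4 11
ROT      -> 4 4 11 4
SWAP     -> 4 4 4 11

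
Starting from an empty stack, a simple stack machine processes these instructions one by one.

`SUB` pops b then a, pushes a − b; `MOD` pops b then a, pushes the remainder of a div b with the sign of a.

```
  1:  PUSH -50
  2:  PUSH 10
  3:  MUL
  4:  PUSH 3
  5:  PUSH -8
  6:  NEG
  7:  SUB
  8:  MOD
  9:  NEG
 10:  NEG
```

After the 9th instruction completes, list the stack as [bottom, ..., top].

[0]

PUSH -50 -> [-50]
PUSH 10  -> [-50, 10]
MUL      -> [-500]
PUSH 3   -> [-500, 3]
PUSH -8  -> [-500, 3, -8]
NEG      -> [-500, 3, 8]
SUB      -> [-500, -5]
MOD      -> [0]
NEG      -> [0]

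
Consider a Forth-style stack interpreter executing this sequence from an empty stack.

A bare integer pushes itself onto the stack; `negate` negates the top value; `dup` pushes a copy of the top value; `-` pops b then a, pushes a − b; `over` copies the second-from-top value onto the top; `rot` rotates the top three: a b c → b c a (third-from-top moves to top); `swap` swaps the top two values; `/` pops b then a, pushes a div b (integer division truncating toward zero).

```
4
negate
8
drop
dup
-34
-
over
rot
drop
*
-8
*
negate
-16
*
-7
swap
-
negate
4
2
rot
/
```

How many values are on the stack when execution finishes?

2

4      : [4]
negate : [-4]
8      : [-4, 8]
drop   : [-4]
dup    : [-4, -4]
-34    : [-4, -4, -34]
-      : [-4, 30]
over   : [-4, 30, -4]
rot    : [30, -4, -4]
drop   : [30, -4]
*      : [-120]
-8     : [-120, -8]
*      : [960]
negate : [-960]
-16    : [-960, -16]
*      : [15360]
-7     : [15360, -7]
swap   : [-7, 15360]
-      : [-15367]
negate : [15367]
4      : [15367, 4]
2      : [15367, 4, 2]
rot    : [4, 2, 15367]
/      : [4, 0]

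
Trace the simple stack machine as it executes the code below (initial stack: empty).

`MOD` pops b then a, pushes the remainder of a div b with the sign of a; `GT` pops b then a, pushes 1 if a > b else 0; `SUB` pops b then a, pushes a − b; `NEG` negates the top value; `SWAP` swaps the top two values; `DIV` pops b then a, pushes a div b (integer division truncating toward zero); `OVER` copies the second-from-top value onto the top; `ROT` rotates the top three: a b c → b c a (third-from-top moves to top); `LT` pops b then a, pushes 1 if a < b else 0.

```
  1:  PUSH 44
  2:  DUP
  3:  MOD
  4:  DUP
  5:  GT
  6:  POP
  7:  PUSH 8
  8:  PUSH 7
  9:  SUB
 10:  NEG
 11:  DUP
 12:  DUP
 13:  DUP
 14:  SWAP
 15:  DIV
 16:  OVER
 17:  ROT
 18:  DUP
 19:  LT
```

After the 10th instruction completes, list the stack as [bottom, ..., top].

PUSH 44 -> [44]
DUP     -> [44, 44]
MOD     -> [0]
DUP     -> [0, 0]
GT      -> [0]
POP     -> []
PUSH 8  -> [8]
PUSH 7  -> [8, 7]
SUB     -> [1]
NEG     -> [-1]

[-1]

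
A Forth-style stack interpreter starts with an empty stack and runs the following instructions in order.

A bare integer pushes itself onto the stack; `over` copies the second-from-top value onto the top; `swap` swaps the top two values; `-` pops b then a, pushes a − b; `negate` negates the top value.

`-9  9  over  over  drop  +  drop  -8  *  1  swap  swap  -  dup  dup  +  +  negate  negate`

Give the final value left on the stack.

-9      [-9]
9       [-9, 9]
over    [-9, 9, -9]
over    [-9, 9, -9, 9]
drop    [-9, 9, -9]
+       [-9, 0]
drop    [-9]
-8      [-9, -8]
*       [72]
1       [72, 1]
swap    [1, 72]
swap    [72, 1]
-       [71]
dup     [71, 71]
dup     [71, 71, 71]
+       [71, 142]
+       [213]
negate  [-213]
negate  [213]

213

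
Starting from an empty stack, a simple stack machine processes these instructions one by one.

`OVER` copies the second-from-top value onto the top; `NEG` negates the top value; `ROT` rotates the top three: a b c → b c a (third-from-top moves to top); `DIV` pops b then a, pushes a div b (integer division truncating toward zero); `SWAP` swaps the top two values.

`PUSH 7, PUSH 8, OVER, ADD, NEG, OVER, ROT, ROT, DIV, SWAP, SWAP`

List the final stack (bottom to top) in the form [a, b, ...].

PUSH 7 → 7
PUSH 8 → 7 8
OVER   → 7 8 7
ADD    → 7 15
NEG    → 7 -15
OVER   → 7 -15 7
ROT    → -15 7 7
ROT    → 7 7 -15
DIV    → 7 0
SWAP   → 0 7
SWAP   → 7 0

[7, 0]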